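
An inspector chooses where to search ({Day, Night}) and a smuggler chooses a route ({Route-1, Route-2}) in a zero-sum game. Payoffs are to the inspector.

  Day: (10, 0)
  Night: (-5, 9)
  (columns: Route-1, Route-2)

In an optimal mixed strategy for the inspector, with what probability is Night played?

Row minima: Day → 0, Night → -5; maximin = 0.
Column maxima: Route-1 → 10, Route-2 → 9; minimax = 9.
0 ≠ 9, so there is no saddle point; optimal play is mixed.
Let the inspector play Day with probability p. Expected payoff against Route-1: 10p + (-5)(1−p) = 15p − 5; against Route-2: 0p + 9(1−p) = −9p + 9.
Setting these equal: 15p − 5 = −9p + 9 ⇒ 24p = 14 ⇒ p = 7/12, and the value is (15)·(7/12) − 5 = 15/4.
For the smuggler: with q = P(Route-1), equating Day's and Night's payoffs gives 10q = −14q + 9 ⇒ q = 3/8.

5/12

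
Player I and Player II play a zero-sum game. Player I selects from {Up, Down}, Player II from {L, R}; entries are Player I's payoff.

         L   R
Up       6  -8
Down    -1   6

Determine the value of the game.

4/3

Row minima: Up → -8, Down → -1; maximin = -1.
Column maxima: L → 6, R → 6; minimax = 6.
-1 ≠ 6, so there is no saddle point; optimal play is mixed.
Let Player I play Up with probability p. Expected payoff against L: 6p + (-1)(1−p) = 7p − 1; against R: (-8)p + 6(1−p) = −14p + 6.
Setting these equal: 7p − 1 = −14p + 6 ⇒ 21p = 7 ⇒ p = 1/3, and the value is (7)·(1/3) − 1 = 4/3.
For Player II: with q = P(L), equating Up's and Down's payoffs gives 14q − 8 = −7q + 6 ⇒ q = 2/3.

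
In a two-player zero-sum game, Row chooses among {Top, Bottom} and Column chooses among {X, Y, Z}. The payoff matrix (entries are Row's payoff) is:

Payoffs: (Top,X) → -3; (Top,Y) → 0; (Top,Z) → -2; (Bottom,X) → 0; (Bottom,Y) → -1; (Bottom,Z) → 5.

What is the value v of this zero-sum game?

Row minima: Top → -3, Bottom → -1; maximin = -1.
Column maxima: X → 0, Y → 0, Z → 5; minimax = 0.
-1 ≠ 0, so there is no saddle point; optimal play is mixed.
Z is strictly dominated by X (it gives Row strictly more in every row), so Column never plays it.
On the remaining 2×2 (Top, Bottom vs X, Y):
Let Row play Top with probability p. Expected payoff against X: (-3)p + 0(1−p) = −3p; against Y: 0p + (-1)(1−p) = p − 1.
Setting these equal: −3p = p − 1 ⇒ −4p = -1 ⇒ p = 1/4, and the value is (-3)·(1/4) = -3/4.
For Column: with q = P(X), equating Top's and Bottom's payoffs gives −3q = q − 1 ⇒ q = 1/4.

-3/4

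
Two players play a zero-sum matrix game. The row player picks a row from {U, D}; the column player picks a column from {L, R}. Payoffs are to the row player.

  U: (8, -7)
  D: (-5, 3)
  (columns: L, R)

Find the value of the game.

Row minima: U → -7, D → -5; maximin = -5.
Column maxima: L → 8, R → 3; minimax = 3.
-5 ≠ 3, so there is no saddle point; optimal play is mixed.
Let the row player play U with probability p. Expected payoff against L: 8p + (-5)(1−p) = 13p − 5; against R: (-7)p + 3(1−p) = −10p + 3.
Setting these equal: 13p − 5 = −10p + 3 ⇒ 23p = 8 ⇒ p = 8/23, and the value is (13)·(8/23) − 5 = -11/23.
For the column player: with q = P(L), equating U's and D's payoffs gives 15q − 7 = −8q + 3 ⇒ q = 10/23.

-11/23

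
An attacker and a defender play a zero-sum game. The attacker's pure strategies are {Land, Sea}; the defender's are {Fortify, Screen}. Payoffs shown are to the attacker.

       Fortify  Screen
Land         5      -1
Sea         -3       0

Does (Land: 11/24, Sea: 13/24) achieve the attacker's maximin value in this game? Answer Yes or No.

Against Fortify this mix gives (11/24)·5 + (13/24)·(-3) = 2/3.
Against Screen this mix gives (11/24)·(-1) + (13/24)·0 = -11/24.
The defender will play Screen, holding the attacker to -11/24. Shifting weight toward the row that does better against Screen would raise this floor (the equalizing mix achieves -1/3 against both Screen and Fortify), so the proposed strategy is not optimal.

No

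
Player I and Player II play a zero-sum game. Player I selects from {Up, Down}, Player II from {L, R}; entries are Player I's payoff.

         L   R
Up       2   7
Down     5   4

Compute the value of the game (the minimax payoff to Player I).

Row minima: Up → 2, Down → 4; maximin = 4.
Column maxima: L → 5, R → 7; minimax = 5.
4 ≠ 5, so there is no saddle point; optimal play is mixed.
Let Player I play Up with probability p. Expected payoff against L: 2p + 5(1−p) = −3p + 5; against R: 7p + 4(1−p) = 3p + 4.
Setting these equal: −3p + 5 = 3p + 4 ⇒ −6p = -1 ⇒ p = 1/6, and the value is (-3)·(1/6) + 5 = 9/2.
For Player II: with q = P(L), equating Up's and Down's payoffs gives −5q + 7 = q + 4 ⇒ q = 1/2.

9/2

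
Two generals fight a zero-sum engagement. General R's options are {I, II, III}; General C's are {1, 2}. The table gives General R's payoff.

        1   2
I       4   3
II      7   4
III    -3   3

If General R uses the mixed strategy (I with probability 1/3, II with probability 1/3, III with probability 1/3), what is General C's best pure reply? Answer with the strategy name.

If General C plays 1, General R's expected payoff is (1/3)·4 + (1/3)·7 + (1/3)·(-3) = 8/3.
If General C plays 2, General R's expected payoff is (1/3)·3 + (1/3)·4 + (1/3)·3 = 10/3.
General C minimizes General R's payoff; the smallest is 8/3, so the best response is 1.

1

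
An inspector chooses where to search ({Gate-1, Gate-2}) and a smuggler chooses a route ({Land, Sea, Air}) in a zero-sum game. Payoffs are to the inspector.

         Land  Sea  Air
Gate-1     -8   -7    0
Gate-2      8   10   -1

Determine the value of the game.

-8/17

Row minima: Gate-1 → -8, Gate-2 → -1; maximin = -1.
Column maxima: Land → 8, Sea → 10, Air → 0; minimax = 0.
-1 ≠ 0, so there is no saddle point; optimal play is mixed.
Sea is strictly dominated by Land (it gives the inspector strictly more in every row), so the smuggler never plays it.
On the remaining 2×2 (Gate-1, Gate-2 vs Land, Air):
Let the inspector play Gate-1 with probability p. Expected payoff against Land: (-8)p + 8(1−p) = −16p + 8; against Air: 0p + (-1)(1−p) = p − 1.
Setting these equal: −16p + 8 = p − 1 ⇒ −17p = -9 ⇒ p = 9/17, and the value is (-16)·(9/17) + 8 = -8/17.
For the smuggler: with q = P(Land), equating Gate-1's and Gate-2's payoffs gives −8q = 9q − 1 ⇒ q = 1/17.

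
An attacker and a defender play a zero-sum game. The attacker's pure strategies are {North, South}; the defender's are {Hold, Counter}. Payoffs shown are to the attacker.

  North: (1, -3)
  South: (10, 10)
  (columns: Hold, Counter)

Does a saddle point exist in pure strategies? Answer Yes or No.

Yes

Row minima: North → -3, South → 10; maximin = 10.
Column maxima: Hold → 10, Counter → 10; minimax = 10.
maximin = minimax = 10, so a saddle point exists.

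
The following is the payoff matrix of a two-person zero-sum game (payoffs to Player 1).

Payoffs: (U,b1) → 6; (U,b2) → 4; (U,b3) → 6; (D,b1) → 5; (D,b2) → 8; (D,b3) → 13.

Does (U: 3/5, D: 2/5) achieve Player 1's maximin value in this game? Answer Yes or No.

Yes

Against b1 this mix gives (3/5)·6 + (2/5)·5 = 28/5.
Against b2 this mix gives (3/5)·4 + (2/5)·8 = 28/5.
Against b3 this mix gives (3/5)·6 + (2/5)·13 = 44/5.
All of Player 2's active replies (b1, b2) yield 28/5, and no column does worse for Player 1. The mix makes Player 2 indifferent and guarantees 28/5, so it is optimal.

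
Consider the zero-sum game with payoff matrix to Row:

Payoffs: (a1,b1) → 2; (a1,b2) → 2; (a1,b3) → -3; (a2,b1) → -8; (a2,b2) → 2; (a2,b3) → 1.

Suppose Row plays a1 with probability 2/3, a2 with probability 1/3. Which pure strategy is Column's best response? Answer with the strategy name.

If Column plays b1, Row's expected payoff is (2/3)·2 + (1/3)·(-8) = -4/3.
If Column plays b2, Row's expected payoff is (2/3)·2 + (1/3)·2 = 2.
If Column plays b3, Row's expected payoff is (2/3)·(-3) + (1/3)·1 = -5/3.
Column minimizes Row's payoff; the smallest is -5/3, so the best response is b3.

b3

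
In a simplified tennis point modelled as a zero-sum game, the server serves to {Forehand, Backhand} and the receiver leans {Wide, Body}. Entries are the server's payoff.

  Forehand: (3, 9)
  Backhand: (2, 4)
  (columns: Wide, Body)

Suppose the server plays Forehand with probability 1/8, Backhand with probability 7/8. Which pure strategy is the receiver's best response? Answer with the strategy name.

If the receiver plays Wide, the server's expected payoff is (1/8)·3 + (7/8)·2 = 17/8.
If the receiver plays Body, the server's expected payoff is (1/8)·9 + (7/8)·4 = 37/8.
The receiver minimizes the server's payoff; the smallest is 17/8, so the best response is Wide.

Wide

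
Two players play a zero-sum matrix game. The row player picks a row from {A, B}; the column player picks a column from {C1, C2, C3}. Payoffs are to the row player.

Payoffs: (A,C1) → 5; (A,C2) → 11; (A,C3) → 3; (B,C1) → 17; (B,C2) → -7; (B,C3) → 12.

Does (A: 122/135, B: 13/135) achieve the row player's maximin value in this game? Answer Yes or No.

Against C1 this mix gives (122/135)·5 + (13/135)·17 = 277/45.
Against C2 this mix gives (122/135)·11 + (13/135)·(-7) = 139/15.
Against C3 this mix gives (122/135)·3 + (13/135)·12 = 58/15.
The column player will play C3, holding the row player to 58/15. Shifting weight toward the row that does better against C3 would raise this floor (the equalizing mix achieves 17/3 against both C3 and C2), so the proposed strategy is not optimal.

No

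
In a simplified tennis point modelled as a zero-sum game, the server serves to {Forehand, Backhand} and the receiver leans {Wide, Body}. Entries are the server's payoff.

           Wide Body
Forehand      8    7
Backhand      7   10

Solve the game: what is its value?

Row minima: Forehand → 7, Backhand → 7; maximin = 7.
Column maxima: Wide → 8, Body → 10; minimax = 8.
7 ≠ 8, so there is no saddle point; optimal play is mixed.
Let the server play Forehand with probability p. Expected payoff against Wide: 8p + 7(1−p) = p + 7; against Body: 7p + 10(1−p) = −3p + 10.
Setting these equal: p + 7 = −3p + 10 ⇒ 4p = 3 ⇒ p = 3/4, and the value is (1)·(3/4) + 7 = 31/4.
For the receiver: with q = P(Wide), equating Forehand's and Backhand's payoffs gives q + 7 = −3q + 10 ⇒ q = 3/4.

31/4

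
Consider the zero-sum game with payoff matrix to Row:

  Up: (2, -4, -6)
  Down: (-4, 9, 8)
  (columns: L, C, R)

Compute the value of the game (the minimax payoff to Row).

-2/5

Row minima: Up → -6, Down → -4; maximin = -4.
Column maxima: L → 2, C → 9, R → 8; minimax = 2.
-4 ≠ 2, so there is no saddle point; optimal play is mixed.
C is strictly dominated by R (it gives Row strictly more in every row), so Column never plays it.
On the remaining 2×2 (Up, Down vs L, R):
Let Row play Up with probability p. Expected payoff against L: 2p + (-4)(1−p) = 6p − 4; against R: (-6)p + 8(1−p) = −14p + 8.
Setting these equal: 6p − 4 = −14p + 8 ⇒ 20p = 12 ⇒ p = 3/5, and the value is (6)·(3/5) − 4 = -2/5.
For Column: with q = P(L), equating Up's and Down's payoffs gives 8q − 6 = −12q + 8 ⇒ q = 7/10.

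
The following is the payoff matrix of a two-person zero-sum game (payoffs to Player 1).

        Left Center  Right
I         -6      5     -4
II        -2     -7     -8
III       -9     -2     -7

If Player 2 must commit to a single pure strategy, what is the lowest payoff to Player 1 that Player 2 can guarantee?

-4

Column maxima: Left → -2, Center → 5, Right → -4.
The smallest of these is -4.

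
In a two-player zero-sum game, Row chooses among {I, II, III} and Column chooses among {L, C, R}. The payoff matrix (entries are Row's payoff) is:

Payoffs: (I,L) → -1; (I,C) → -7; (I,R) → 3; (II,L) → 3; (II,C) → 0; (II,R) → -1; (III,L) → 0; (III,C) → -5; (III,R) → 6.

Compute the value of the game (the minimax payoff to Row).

-5/12

Row minima: I → -7, II → -1, III → -5; maximin = -1.
Column maxima: L → 3, C → 0, R → 6; minimax = 0.
-1 ≠ 0, so there is no saddle point; optimal play is mixed.
I is strictly dominated by III, so Row never plays it.
L is strictly dominated by C (it gives Row strictly more in every row), so Column never plays it.
On the remaining 2×2 (II, III vs C, R):
Let Row play II with probability p. Expected payoff against C: 0p + (-5)(1−p) = 5p − 5; against R: (-1)p + 6(1−p) = −7p + 6.
Setting these equal: 5p − 5 = −7p + 6 ⇒ 12p = 11 ⇒ p = 11/12, and the value is (5)·(11/12) − 5 = -5/12.
For Column: with q = P(C), equating II's and III's payoffs gives q − 1 = −11q + 6 ⇒ q = 7/12.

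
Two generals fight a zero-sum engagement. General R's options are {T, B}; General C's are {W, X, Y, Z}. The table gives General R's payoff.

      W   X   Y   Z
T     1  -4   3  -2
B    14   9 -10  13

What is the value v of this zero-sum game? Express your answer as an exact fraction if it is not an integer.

-1/2

Row minima: T → -4, B → -10; maximin = -4.
Column maxima: W → 14, X → 9, Y → 3, Z → 13; minimax = 3.
-4 ≠ 3, so there is no saddle point; optimal play is mixed.
W is strictly dominated by X (it gives General R strictly more in every row), so General C never plays it.
Z is strictly dominated by X (it gives General R strictly more in every row), so General C never plays it.
On the remaining 2×2 (T, B vs X, Y):
Let General R play T with probability p. Expected payoff against X: (-4)p + 9(1−p) = −13p + 9; against Y: 3p + (-10)(1−p) = 13p − 10.
Setting these equal: −13p + 9 = 13p − 10 ⇒ −26p = -19 ⇒ p = 19/26, and the value is (-13)·(19/26) + 9 = -1/2.
For General C: with q = P(X), equating T's and B's payoffs gives −7q + 3 = 19q − 10 ⇒ q = 1/2.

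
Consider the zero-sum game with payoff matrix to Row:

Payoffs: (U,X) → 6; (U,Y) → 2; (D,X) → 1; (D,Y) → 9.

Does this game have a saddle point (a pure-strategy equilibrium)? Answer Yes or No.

Row minima: U → 2, D → 1; maximin = 2.
Column maxima: X → 6, Y → 9; minimax = 6.
2 ≠ 6, so no pure-strategy equilibrium exists.

No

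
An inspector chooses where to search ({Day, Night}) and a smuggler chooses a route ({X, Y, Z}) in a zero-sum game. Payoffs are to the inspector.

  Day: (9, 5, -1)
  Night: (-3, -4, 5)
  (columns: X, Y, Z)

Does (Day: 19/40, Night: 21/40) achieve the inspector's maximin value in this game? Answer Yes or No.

No

Against X this mix gives (19/40)·9 + (21/40)·(-3) = 27/10.
Against Y this mix gives (19/40)·5 + (21/40)·(-4) = 11/40.
Against Z this mix gives (19/40)·(-1) + (21/40)·5 = 43/20.
The smuggler will play Y, holding the inspector to 11/40. Shifting weight toward the row that does better against Y would raise this floor (the equalizing mix achieves 7/5 against both Y and Z), so the proposed strategy is not optimal.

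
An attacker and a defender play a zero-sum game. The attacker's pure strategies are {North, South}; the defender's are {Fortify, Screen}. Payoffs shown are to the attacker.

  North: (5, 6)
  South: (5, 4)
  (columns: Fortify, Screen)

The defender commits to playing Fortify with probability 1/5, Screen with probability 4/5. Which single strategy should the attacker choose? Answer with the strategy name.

Expected payoff of North: (1/5)·5 + (4/5)·6 = 29/5.
Expected payoff of South: (1/5)·5 + (4/5)·4 = 21/5.
The largest is 29/5, so the attacker's best response is North.

North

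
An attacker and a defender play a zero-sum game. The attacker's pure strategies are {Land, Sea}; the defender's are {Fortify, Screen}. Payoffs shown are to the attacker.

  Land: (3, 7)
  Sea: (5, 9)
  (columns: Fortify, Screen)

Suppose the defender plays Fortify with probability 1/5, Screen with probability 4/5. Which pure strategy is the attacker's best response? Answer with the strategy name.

Expected payoff of Land: (1/5)·3 + (4/5)·7 = 31/5.
Expected payoff of Sea: (1/5)·5 + (4/5)·9 = 41/5.
The largest is 41/5, so the attacker's best response is Sea.

Sea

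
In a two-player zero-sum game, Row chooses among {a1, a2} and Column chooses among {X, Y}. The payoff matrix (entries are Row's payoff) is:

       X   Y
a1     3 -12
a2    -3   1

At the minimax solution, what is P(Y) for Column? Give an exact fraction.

6/19

Row minima: a1 → -12, a2 → -3; maximin = -3.
Column maxima: X → 3, Y → 1; minimax = 1.
-3 ≠ 1, so there is no saddle point; optimal play is mixed.
Let Row play a1 with probability p. Expected payoff against X: 3p + (-3)(1−p) = 6p − 3; against Y: (-12)p + 1(1−p) = −13p + 1.
Setting these equal: 6p − 3 = −13p + 1 ⇒ 19p = 4 ⇒ p = 4/19, and the value is (6)·(4/19) − 3 = -33/19.
For Column: with q = P(X), equating a1's and a2's payoffs gives 15q − 12 = −4q + 1 ⇒ q = 13/19.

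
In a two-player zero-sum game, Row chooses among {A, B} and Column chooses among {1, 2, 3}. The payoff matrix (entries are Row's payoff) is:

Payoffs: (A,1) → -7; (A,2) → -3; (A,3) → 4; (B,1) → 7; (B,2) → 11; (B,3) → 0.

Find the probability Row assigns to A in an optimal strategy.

7/18

Row minima: A → -7, B → 0; maximin = 0.
Column maxima: 1 → 7, 2 → 11, 3 → 4; minimax = 4.
0 ≠ 4, so there is no saddle point; optimal play is mixed.
2 is strictly dominated by 1 (it gives Row strictly more in every row), so Column never plays it.
On the remaining 2×2 (A, B vs 1, 3):
Let Row play A with probability p. Expected payoff against 1: (-7)p + 7(1−p) = −14p + 7; against 3: 4p + 0(1−p) = 4p.
Setting these equal: −14p + 7 = 4p ⇒ −18p = -7 ⇒ p = 7/18, and the value is (-14)·(7/18) + 7 = 14/9.
For Column: with q = P(1), equating A's and B's payoffs gives −11q + 4 = 7q ⇒ q = 2/9.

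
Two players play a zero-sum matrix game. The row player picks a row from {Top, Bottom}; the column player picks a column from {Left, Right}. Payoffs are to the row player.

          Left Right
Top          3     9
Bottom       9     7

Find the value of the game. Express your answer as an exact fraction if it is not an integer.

Row minima: Top → 3, Bottom → 7; maximin = 7.
Column maxima: Left → 9, Right → 9; minimax = 9.
7 ≠ 9, so there is no saddle point; optimal play is mixed.
Let the row player play Top with probability p. Expected payoff against Left: 3p + 9(1−p) = −6p + 9; against Right: 9p + 7(1−p) = 2p + 7.
Setting these equal: −6p + 9 = 2p + 7 ⇒ −8p = -2 ⇒ p = 1/4, and the value is (-6)·(1/4) + 9 = 15/2.
For the column player: with q = P(Left), equating Top's and Bottom's payoffs gives −6q + 9 = 2q + 7 ⇒ q = 1/4.

15/2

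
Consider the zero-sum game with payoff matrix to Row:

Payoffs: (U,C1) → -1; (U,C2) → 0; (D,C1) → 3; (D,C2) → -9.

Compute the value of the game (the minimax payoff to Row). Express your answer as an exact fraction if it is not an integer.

-9/13

Row minima: U → -1, D → -9; maximin = -1.
Column maxima: C1 → 3, C2 → 0; minimax = 0.
-1 ≠ 0, so there is no saddle point; optimal play is mixed.
Let Row play U with probability p. Expected payoff against C1: (-1)p + 3(1−p) = −4p + 3; against C2: 0p + (-9)(1−p) = 9p − 9.
Setting these equal: −4p + 3 = 9p − 9 ⇒ −13p = -12 ⇒ p = 12/13, and the value is (-4)·(12/13) + 3 = -9/13.
For Column: with q = P(C1), equating U's and D's payoffs gives −q = 12q − 9 ⇒ q = 9/13.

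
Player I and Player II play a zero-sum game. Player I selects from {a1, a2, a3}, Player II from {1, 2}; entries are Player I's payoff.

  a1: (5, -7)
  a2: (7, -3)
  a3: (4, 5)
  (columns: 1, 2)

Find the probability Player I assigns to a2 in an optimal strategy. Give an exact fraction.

1/11

Row minima: a1 → -7, a2 → -3, a3 → 4; maximin = 4.
Column maxima: 1 → 7, 2 → 5; minimax = 5.
4 ≠ 5, so there is no saddle point; optimal play is mixed.
a1 is strictly dominated by a2, so Player I never plays it.
On the remaining 2×2 (a2, a3 vs 1, 2):
Let Player I play a2 with probability p. Expected payoff against 1: 7p + 4(1−p) = 3p + 4; against 2: (-3)p + 5(1−p) = −8p + 5.
Setting these equal: 3p + 4 = −8p + 5 ⇒ 11p = 1 ⇒ p = 1/11, and the value is (3)·(1/11) + 4 = 47/11.
For Player II: with q = P(1), equating a2's and a3's payoffs gives 10q − 3 = −q + 5 ⇒ q = 8/11.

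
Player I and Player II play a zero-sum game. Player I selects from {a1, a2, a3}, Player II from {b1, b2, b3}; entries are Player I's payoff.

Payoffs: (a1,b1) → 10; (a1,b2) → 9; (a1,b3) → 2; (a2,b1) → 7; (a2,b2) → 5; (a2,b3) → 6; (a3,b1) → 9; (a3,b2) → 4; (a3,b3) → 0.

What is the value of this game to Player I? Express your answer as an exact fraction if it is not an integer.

Row minima: a1 → 2, a2 → 5, a3 → 0; maximin = 5.
Column maxima: b1 → 10, b2 → 9, b3 → 6; minimax = 6.
5 ≠ 6, so there is no saddle point; optimal play is mixed.
a3 is strictly dominated by a1, so Player I never plays it.
b1 is strictly dominated by b2 (it gives Player I strictly more in every row), so Player II never plays it.
On the remaining 2×2 (a1, a2 vs b2, b3):
Let Player I play a1 with probability p. Expected payoff against b2: 9p + 5(1−p) = 4p + 5; against b3: 2p + 6(1−p) = −4p + 6.
Setting these equal: 4p + 5 = −4p + 6 ⇒ 8p = 1 ⇒ p = 1/8, and the value is (4)·(1/8) + 5 = 11/2.
For Player II: with q = P(b2), equating a1's and a2's payoffs gives 7q + 2 = −q + 6 ⇒ q = 1/2.

11/2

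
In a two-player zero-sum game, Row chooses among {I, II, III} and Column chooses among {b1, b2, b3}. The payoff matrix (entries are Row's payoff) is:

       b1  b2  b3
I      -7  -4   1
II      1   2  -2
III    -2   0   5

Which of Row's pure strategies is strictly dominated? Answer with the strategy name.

I

III gives a strictly higher payoff than I against every column: -2 > -7, 0 > -4, 5 > 1.
So I is strictly dominated and Row never plays it.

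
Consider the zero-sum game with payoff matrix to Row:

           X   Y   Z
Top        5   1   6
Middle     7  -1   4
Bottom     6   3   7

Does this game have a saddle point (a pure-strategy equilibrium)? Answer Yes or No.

Yes

Row minima: Top → 1, Middle → -1, Bottom → 3; maximin = 3.
Column maxima: X → 7, Y → 3, Z → 7; minimax = 3.
maximin = minimax = 3, so a saddle point exists.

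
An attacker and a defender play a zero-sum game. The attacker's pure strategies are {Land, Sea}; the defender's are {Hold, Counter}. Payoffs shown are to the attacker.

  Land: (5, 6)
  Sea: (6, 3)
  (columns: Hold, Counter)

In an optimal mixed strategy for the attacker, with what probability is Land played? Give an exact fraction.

Row minima: Land → 5, Sea → 3; maximin = 5.
Column maxima: Hold → 6, Counter → 6; minimax = 6.
5 ≠ 6, so there is no saddle point; optimal play is mixed.
Let the attacker play Land with probability p. Expected payoff against Hold: 5p + 6(1−p) = −p + 6; against Counter: 6p + 3(1−p) = 3p + 3.
Setting these equal: −p + 6 = 3p + 3 ⇒ −4p = -3 ⇒ p = 3/4, and the value is (-1)·(3/4) + 6 = 21/4.
For the defender: with q = P(Hold), equating Land's and Sea's payoffs gives −q + 6 = 3q + 3 ⇒ q = 3/4.

3/4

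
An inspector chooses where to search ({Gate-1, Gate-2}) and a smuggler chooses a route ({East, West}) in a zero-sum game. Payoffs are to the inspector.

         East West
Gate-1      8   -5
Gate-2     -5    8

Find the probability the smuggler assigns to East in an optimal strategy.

Row minima: Gate-1 → -5, Gate-2 → -5; maximin = -5.
Column maxima: East → 8, West → 8; minimax = 8.
-5 ≠ 8, so there is no saddle point; optimal play is mixed.
Let the inspector play Gate-1 with probability p. Expected payoff against East: 8p + (-5)(1−p) = 13p − 5; against West: (-5)p + 8(1−p) = −13p + 8.
Setting these equal: 13p − 5 = −13p + 8 ⇒ 26p = 13 ⇒ p = 1/2, and the value is (13)·(1/2) − 5 = 3/2.
For the smuggler: with q = P(East), equating Gate-1's and Gate-2's payoffs gives 13q − 5 = −13q + 8 ⇒ q = 1/2.

1/2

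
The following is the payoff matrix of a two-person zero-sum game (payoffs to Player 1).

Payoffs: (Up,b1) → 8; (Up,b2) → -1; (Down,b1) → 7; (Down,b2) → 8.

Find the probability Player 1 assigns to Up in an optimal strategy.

Row minima: Up → -1, Down → 7; maximin = 7.
Column maxima: b1 → 8, b2 → 8; minimax = 8.
7 ≠ 8, so there is no saddle point; optimal play is mixed.
Let Player 1 play Up with probability p. Expected payoff against b1: 8p + 7(1−p) = p + 7; against b2: (-1)p + 8(1−p) = −9p + 8.
Setting these equal: p + 7 = −9p + 8 ⇒ 10p = 1 ⇒ p = 1/10, and the value is (1)·(1/10) + 7 = 71/10.
For Player 2: with q = P(b1), equating Up's and Down's payoffs gives 9q − 1 = −q + 8 ⇒ q = 9/10.

1/10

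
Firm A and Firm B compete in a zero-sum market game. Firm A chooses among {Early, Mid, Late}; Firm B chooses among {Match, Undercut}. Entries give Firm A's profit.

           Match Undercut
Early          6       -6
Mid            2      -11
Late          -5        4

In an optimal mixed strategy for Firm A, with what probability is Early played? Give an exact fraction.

Row minima: Early → -6, Mid → -11, Late → -5; maximin = -5.
Column maxima: Match → 6, Undercut → 4; minimax = 4.
-5 ≠ 4, so there is no saddle point; optimal play is mixed.
Mid is strictly dominated by Early, so Firm A never plays it.
On the remaining 2×2 (Early, Late vs Match, Undercut):
Let Firm A play Early with probability p. Expected payoff against Match: 6p + (-5)(1−p) = 11p − 5; against Undercut: (-6)p + 4(1−p) = −10p + 4.
Setting these equal: 11p − 5 = −10p + 4 ⇒ 21p = 9 ⇒ p = 3/7, and the value is (11)·(3/7) − 5 = -2/7.
For Firm B: with q = P(Match), equating Early's and Late's payoffs gives 12q − 6 = −9q + 4 ⇒ q = 10/21.

3/7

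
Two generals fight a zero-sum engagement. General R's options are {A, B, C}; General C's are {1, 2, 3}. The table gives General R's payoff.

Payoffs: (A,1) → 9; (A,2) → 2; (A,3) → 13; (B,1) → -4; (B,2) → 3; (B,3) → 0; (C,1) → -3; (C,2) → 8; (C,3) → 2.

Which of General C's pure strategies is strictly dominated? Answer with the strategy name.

3

1 holds General R's payoff strictly below 3 in every row: 9 < 13, -4 < 0, -3 < 2.
So 3 is strictly dominated for General C.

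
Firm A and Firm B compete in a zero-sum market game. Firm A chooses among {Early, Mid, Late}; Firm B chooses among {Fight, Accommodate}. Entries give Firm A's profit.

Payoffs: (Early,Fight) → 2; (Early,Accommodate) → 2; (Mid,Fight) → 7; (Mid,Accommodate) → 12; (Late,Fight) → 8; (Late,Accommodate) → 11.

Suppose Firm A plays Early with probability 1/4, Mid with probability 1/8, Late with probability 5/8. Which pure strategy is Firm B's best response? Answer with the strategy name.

Fight

If Firm B plays Fight, Firm A's expected payoff is (1/4)·2 + (1/8)·7 + (5/8)·8 = 51/8.
If Firm B plays Accommodate, Firm A's expected payoff is (1/4)·2 + (1/8)·12 + (5/8)·11 = 71/8.
Firm B minimizes Firm A's payoff; the smallest is 51/8, so the best response is Fight.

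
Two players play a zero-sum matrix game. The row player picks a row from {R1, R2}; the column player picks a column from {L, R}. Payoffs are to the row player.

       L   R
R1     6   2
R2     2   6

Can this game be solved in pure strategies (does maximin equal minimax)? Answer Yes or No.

Row minima: R1 → 2, R2 → 2; maximin = 2.
Column maxima: L → 6, R → 6; minimax = 6.
2 ≠ 6, so no pure-strategy equilibrium exists.

No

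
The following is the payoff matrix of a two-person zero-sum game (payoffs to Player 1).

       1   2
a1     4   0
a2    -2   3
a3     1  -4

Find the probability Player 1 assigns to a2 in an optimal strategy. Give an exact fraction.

4/9

Row minima: a1 → 0, a2 → -2, a3 → -4; maximin = 0.
Column maxima: 1 → 4, 2 → 3; minimax = 3.
0 ≠ 3, so there is no saddle point; optimal play is mixed.
a3 is strictly dominated by a1, so Player 1 never plays it.
On the remaining 2×2 (a1, a2 vs 1, 2):
Let Player 1 play a1 with probability p. Expected payoff against 1: 4p + (-2)(1−p) = 6p − 2; against 2: 0p + 3(1−p) = −3p + 3.
Setting these equal: 6p − 2 = −3p + 3 ⇒ 9p = 5 ⇒ p = 5/9, and the value is (6)·(5/9) − 2 = 4/3.
For Player 2: with q = P(1), equating a1's and a2's payoffs gives 4q = −5q + 3 ⇒ q = 1/3.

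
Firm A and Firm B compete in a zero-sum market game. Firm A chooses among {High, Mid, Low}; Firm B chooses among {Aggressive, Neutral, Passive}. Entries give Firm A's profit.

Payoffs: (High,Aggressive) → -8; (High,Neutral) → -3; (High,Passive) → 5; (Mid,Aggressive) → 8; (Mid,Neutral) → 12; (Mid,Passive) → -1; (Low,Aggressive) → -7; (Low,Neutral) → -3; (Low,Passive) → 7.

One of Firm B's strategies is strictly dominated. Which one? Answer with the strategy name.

Neutral

Aggressive holds Firm A's payoff strictly below Neutral in every row: -8 < -3, 8 < 12, -7 < -3.
So Neutral is strictly dominated for Firm B.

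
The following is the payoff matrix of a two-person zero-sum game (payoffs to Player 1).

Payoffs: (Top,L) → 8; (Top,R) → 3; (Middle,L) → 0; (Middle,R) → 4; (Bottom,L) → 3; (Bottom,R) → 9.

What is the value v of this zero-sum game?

Row minima: Top → 3, Middle → 0, Bottom → 3; maximin = 3.
Column maxima: L → 8, R → 9; minimax = 8.
3 ≠ 8, so there is no saddle point; optimal play is mixed.
Middle is strictly dominated by Bottom, so Player 1 never plays it.
On the remaining 2×2 (Top, Bottom vs L, R):
Let Player 1 play Top with probability p. Expected payoff against L: 8p + 3(1−p) = 5p + 3; against R: 3p + 9(1−p) = −6p + 9.
Setting these equal: 5p + 3 = −6p + 9 ⇒ 11p = 6 ⇒ p = 6/11, and the value is (5)·(6/11) + 3 = 63/11.
For Player 2: with q = P(L), equating Top's and Bottom's payoffs gives 5q + 3 = −6q + 9 ⇒ q = 6/11.

63/11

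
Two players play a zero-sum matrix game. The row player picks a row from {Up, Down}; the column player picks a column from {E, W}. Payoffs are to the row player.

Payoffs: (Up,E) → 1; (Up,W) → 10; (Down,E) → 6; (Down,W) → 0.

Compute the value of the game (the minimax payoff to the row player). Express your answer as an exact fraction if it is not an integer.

4

Row minima: Up → 1, Down → 0; maximin = 1.
Column maxima: E → 6, W → 10; minimax = 6.
1 ≠ 6, so there is no saddle point; optimal play is mixed.
Let the row player play Up with probability p. Expected payoff against E: 1p + 6(1−p) = −5p + 6; against W: 10p + 0(1−p) = 10p.
Setting these equal: −5p + 6 = 10p ⇒ −15p = -6 ⇒ p = 2/5, and the value is (-5)·(2/5) + 6 = 4.
For the column player: with q = P(E), equating Up's and Down's payoffs gives −9q + 10 = 6q ⇒ q = 2/3.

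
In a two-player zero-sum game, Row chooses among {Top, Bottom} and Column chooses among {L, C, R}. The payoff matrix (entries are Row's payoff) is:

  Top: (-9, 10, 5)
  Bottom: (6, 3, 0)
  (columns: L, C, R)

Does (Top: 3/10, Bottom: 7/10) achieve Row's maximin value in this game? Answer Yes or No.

Against L this mix gives (3/10)·(-9) + (7/10)·6 = 3/2.
Against C this mix gives (3/10)·10 + (7/10)·3 = 51/10.
Against R this mix gives (3/10)·5 + (7/10)·0 = 3/2.
All of Column's active replies (L, R) yield 3/2, and no column does worse for Row. The mix makes Column indifferent and guarantees 3/2, so it is optimal.

Yes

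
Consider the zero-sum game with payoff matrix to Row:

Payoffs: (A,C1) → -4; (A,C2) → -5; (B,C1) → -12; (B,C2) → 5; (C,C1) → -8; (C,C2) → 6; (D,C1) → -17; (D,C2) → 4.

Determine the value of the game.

-64/15

Row minima: A → -5, B → -12, C → -8, D → -17; maximin = -5.
Column maxima: C1 → -4, C2 → 6; minimax = -4.
-5 ≠ -4, so there is no saddle point; optimal play is mixed.
B is strictly dominated by C, so Row never plays it.
D is strictly dominated by C, so Row never plays it.
On the remaining 2×2 (A, C vs C1, C2):
Let Row play A with probability p. Expected payoff against C1: (-4)p + (-8)(1−p) = 4p − 8; against C2: (-5)p + 6(1−p) = −11p + 6.
Setting these equal: 4p − 8 = −11p + 6 ⇒ 15p = 14 ⇒ p = 14/15, and the value is (4)·(14/15) − 8 = -64/15.
For Column: with q = P(C1), equating A's and C's payoffs gives q − 5 = −14q + 6 ⇒ q = 11/15.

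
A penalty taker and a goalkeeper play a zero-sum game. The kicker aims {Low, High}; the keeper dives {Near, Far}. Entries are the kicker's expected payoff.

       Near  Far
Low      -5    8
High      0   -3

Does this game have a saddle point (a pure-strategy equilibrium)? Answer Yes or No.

No

Row minima: Low → -5, High → -3; maximin = -3.
Column maxima: Near → 0, Far → 8; minimax = 0.
-3 ≠ 0, so no pure-strategy equilibrium exists.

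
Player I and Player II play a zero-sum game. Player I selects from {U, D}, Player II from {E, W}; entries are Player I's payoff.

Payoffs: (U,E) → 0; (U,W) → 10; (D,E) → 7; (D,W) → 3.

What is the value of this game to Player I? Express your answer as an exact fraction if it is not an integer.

Row minima: U → 0, D → 3; maximin = 3.
Column maxima: E → 7, W → 10; minimax = 7.
3 ≠ 7, so there is no saddle point; optimal play is mixed.
Let Player I play U with probability p. Expected payoff against E: 0p + 7(1−p) = −7p + 7; against W: 10p + 3(1−p) = 7p + 3.
Setting these equal: −7p + 7 = 7p + 3 ⇒ −14p = -4 ⇒ p = 2/7, and the value is (-7)·(2/7) + 7 = 5.
For Player II: with q = P(E), equating U's and D's payoffs gives −10q + 10 = 4q + 3 ⇒ q = 1/2.

5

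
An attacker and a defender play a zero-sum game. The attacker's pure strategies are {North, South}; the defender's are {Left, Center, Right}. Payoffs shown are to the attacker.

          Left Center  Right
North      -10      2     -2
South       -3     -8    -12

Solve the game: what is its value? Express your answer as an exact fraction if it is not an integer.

Row minima: North → -10, South → -12; maximin = -10.
Column maxima: Left → -3, Center → 2, Right → -2; minimax = -3.
-10 ≠ -3, so there is no saddle point; optimal play is mixed.
Center is strictly dominated by Right (it gives the attacker strictly more in every row), so the defender never plays it.
On the remaining 2×2 (North, South vs Left, Right):
Let the attacker play North with probability p. Expected payoff against Left: (-10)p + (-3)(1−p) = −7p − 3; against Right: (-2)p + (-12)(1−p) = 10p − 12.
Setting these equal: −7p − 3 = 10p − 12 ⇒ −17p = -9 ⇒ p = 9/17, and the value is (-7)·(9/17) − 3 = -114/17.
For the defender: with q = P(Left), equating North's and South's payoffs gives −8q − 2 = 9q − 12 ⇒ q = 10/17.

-114/17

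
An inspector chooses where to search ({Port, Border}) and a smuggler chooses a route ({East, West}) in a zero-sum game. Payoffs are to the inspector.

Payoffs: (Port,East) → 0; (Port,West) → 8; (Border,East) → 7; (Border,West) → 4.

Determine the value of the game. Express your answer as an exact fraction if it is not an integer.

Row minima: Port → 0, Border → 4; maximin = 4.
Column maxima: East → 7, West → 8; minimax = 7.
4 ≠ 7, so there is no saddle point; optimal play is mixed.
Let the inspector play Port with probability p. Expected payoff against East: 0p + 7(1−p) = −7p + 7; against West: 8p + 4(1−p) = 4p + 4.
Setting these equal: −7p + 7 = 4p + 4 ⇒ −11p = -3 ⇒ p = 3/11, and the value is (-7)·(3/11) + 7 = 56/11.
For the smuggler: with q = P(East), equating Port's and Border's payoffs gives −8q + 8 = 3q + 4 ⇒ q = 4/11.

56/11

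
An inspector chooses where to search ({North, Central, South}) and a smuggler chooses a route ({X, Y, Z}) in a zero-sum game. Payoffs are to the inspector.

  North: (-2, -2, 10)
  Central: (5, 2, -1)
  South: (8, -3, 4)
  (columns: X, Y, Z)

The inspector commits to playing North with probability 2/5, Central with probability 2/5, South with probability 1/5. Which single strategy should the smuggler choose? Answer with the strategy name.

Y

If the smuggler plays X, the inspector's expected payoff is (2/5)·(-2) + (2/5)·5 + (1/5)·8 = 14/5.
If the smuggler plays Y, the inspector's expected payoff is (2/5)·(-2) + (2/5)·2 + (1/5)·(-3) = -3/5.
If the smuggler plays Z, the inspector's expected payoff is (2/5)·10 + (2/5)·(-1) + (1/5)·4 = 22/5.
The smuggler minimizes the inspector's payoff; the smallest is -3/5, so the best response is Y.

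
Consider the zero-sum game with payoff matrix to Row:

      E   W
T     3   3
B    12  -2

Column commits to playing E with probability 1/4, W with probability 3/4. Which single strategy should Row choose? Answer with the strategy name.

Expected payoff of T: (1/4)·3 + (3/4)·3 = 3.
Expected payoff of B: (1/4)·12 + (3/4)·(-2) = 3/2.
The largest is 3, so Row's best response is T.

T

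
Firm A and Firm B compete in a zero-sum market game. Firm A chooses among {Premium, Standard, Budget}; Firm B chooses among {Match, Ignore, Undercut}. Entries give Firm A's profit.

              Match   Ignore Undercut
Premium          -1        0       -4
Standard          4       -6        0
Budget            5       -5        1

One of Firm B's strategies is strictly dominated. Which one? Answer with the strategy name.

Undercut holds Firm A's payoff strictly below Match in every row: -4 < -1, 0 < 4, 1 < 5.
So Match is strictly dominated for Firm B.

Match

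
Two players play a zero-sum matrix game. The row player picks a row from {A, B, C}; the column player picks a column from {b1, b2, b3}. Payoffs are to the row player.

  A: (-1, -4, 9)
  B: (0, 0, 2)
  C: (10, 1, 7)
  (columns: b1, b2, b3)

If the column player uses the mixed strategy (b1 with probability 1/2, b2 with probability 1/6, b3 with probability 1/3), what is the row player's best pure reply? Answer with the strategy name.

C

Expected payoff of A: (1/2)·(-1) + (1/6)·(-4) + (1/3)·9 = 11/6.
Expected payoff of B: (1/2)·0 + (1/6)·0 + (1/3)·2 = 2/3.
Expected payoff of C: (1/2)·10 + (1/6)·1 + (1/3)·7 = 15/2.
The largest is 15/2, so the row player's best response is C.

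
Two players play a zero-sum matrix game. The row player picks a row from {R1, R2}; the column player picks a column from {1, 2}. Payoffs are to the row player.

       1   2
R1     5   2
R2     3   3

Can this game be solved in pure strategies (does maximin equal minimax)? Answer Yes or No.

Row minima: R1 → 2, R2 → 3; maximin = 3.
Column maxima: 1 → 5, 2 → 3; minimax = 3.
maximin = minimax = 3, so a saddle point exists.

Yes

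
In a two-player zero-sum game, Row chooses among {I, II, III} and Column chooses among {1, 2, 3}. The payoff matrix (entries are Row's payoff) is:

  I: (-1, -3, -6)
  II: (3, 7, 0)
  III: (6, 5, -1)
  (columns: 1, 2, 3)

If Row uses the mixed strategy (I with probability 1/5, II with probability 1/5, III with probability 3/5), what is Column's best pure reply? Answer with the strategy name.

If Column plays 1, Row's expected payoff is (1/5)·(-1) + (1/5)·3 + (3/5)·6 = 4.
If Column plays 2, Row's expected payoff is (1/5)·(-3) + (1/5)·7 + (3/5)·5 = 19/5.
If Column plays 3, Row's expected payoff is (1/5)·(-6) + (1/5)·0 + (3/5)·(-1) = -9/5.
Column minimizes Row's payoff; the smallest is -9/5, so the best response is 3.

3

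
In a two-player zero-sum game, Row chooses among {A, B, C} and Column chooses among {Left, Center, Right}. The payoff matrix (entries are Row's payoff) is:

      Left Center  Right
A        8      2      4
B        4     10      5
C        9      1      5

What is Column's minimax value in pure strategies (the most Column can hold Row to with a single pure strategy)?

Column maxima: Left → 9, Center → 10, Right → 5.
The smallest of these is 5.

5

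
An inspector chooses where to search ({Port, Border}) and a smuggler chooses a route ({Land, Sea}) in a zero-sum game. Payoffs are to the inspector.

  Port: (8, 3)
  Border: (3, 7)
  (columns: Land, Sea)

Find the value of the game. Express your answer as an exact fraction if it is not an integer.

Row minima: Port → 3, Border → 3; maximin = 3.
Column maxima: Land → 8, Sea → 7; minimax = 7.
3 ≠ 7, so there is no saddle point; optimal play is mixed.
Let the inspector play Port with probability p. Expected payoff against Land: 8p + 3(1−p) = 5p + 3; against Sea: 3p + 7(1−p) = −4p + 7.
Setting these equal: 5p + 3 = −4p + 7 ⇒ 9p = 4 ⇒ p = 4/9, and the value is (5)·(4/9) + 3 = 47/9.
For the smuggler: with q = P(Land), equating Port's and Border's payoffs gives 5q + 3 = −4q + 7 ⇒ q = 4/9.

47/9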